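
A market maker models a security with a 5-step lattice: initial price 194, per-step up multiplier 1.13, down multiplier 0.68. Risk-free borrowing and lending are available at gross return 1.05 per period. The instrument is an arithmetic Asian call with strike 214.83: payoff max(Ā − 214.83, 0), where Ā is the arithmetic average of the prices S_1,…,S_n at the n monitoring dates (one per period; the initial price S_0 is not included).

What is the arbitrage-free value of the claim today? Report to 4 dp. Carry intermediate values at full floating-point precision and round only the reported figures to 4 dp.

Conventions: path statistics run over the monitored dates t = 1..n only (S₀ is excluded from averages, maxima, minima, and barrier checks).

Set p* = 0.8222 (from d < R < u); the path-dependent value is the discounted p*-expectation over all price paths.
Enumerate all 2^5 = 32 price paths (U = up ×1.13, D = down ×0.68); each path with k up-moves has probability p*^k·(1−p*)^(5−k).
DDDDD: Ā=70.4623, payoff=0.0000, prob=0.000178
UDDDD: Ā=117.0918, payoff=0.0000, prob=0.000821
DUDDD: Ā=99.6318, payoff=0.0000, prob=0.000821
UUDDD: Ā=165.5646, payoff=0.0000, prob=0.003798
DDUDD: Ā=87.7590, payoff=0.0000, prob=0.000821
UDUDD: Ā=145.8348, payoff=0.0000, prob=0.003798
DUUDD: Ā=128.3748, payoff=0.0000, prob=0.003798
UUUDD: Ā=213.3287, payoff=0.0000, prob=0.017568
DDDUD: Ā=79.6855, payoff=0.0000, prob=0.000821
UDDUD: Ā=132.4185, payoff=0.0000, prob=0.003798
DUDUD: Ā=114.9585, payoff=0.0000, prob=0.003798
UUDUD: Ā=191.0340, payoff=0.0000, prob=0.017568
DDUUD: Ā=103.0857, payoff=0.0000, prob=0.003798
UDUUD: Ā=171.3042, payoff=0.0000, prob=0.017568
DUUUD: Ā=153.8442, payoff=0.0000, prob=0.017568
UUUUD: Ā=255.6529, payoff=40.8229, prob=0.081252
DDDDU: Ā=74.1955, payoff=0.0000, prob=0.000821
UDDDU: Ā=123.2955, payoff=0.0000, prob=0.003798
DUDDU: Ā=105.8355, payoff=0.0000, prob=0.003798
UUDDU: Ā=175.8737, payoff=0.0000, prob=0.017568
DDUDU: Ā=93.9627, payoff=0.0000, prob=0.003798
UDUDU: Ā=156.1439, payoff=0.0000, prob=0.017568
DUUDU: Ā=138.6839, payoff=0.0000, prob=0.017568
UUUDU: Ā=230.4599, payoff=15.6299, prob=0.081252
DDDUU: Ā=85.8892, payoff=0.0000, prob=0.003798
UDDUU: Ā=142.7276, payoff=0.0000, prob=0.017568
DUDUU: Ā=125.2676, payoff=0.0000, prob=0.017568
UUDUU: Ā=208.1653, payoff=0.0000, prob=0.081252
DDUUU: Ā=113.3948, payoff=0.0000, prob=0.017568
UDUUU: Ā=188.4355, payoff=0.0000, prob=0.081252
DUUUU: Ā=170.9755, payoff=0.0000, prob=0.081252
UUUUU: Ā=284.1210, payoff=69.2910, prob=0.375791
Price = Σ prob·payoff / R^5 = 30.625819 / 1.276282 = 23.9961

price = 23.9961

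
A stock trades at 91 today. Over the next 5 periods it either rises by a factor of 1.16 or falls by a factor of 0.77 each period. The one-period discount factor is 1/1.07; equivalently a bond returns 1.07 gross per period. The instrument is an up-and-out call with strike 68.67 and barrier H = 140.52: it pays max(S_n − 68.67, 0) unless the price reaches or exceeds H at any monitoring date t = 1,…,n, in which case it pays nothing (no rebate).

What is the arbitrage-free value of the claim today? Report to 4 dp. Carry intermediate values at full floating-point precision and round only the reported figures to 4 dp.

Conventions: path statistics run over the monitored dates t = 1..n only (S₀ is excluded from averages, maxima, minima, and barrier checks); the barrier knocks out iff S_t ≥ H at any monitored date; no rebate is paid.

Risk-neutral up-probability p* = (R−d)/(u−d) = (1.07−0.77)/(1.16−0.77) = 0.7692; the claim prices as the p*-weighted sum of path payoffs discounted by R^5.
Enumerate all 2^5 = 32 price paths (U = up ×1.16, D = down ×0.77); each path with k up-moves has probability p*^k·(1−p*)^(5−k).
DDDDD: M=70.0700, payoff=0.0000, prob=0.000654
UDDDD: M=105.5600, payoff=0.0000, prob=0.002182
DUDDD: M=81.2812, payoff=0.0000, prob=0.002182
UUDDD: M=122.4496, payoff=0.0000, prob=0.007272
DDUDD: M=70.0700, payoff=0.0000, prob=0.002182
UDUDD: M=105.5600, payoff=0.0000, prob=0.007272
DUUDD: M=94.2862, payoff=0.0000, prob=0.007272
UUUDD: M=142.0415, payoff=0.0000, prob=0.024240
DDDUD: M=70.0700, payoff=0.0000, prob=0.002182
UDDUD: M=105.5600, payoff=0.0000, prob=0.007272
DUDUD: M=81.2812, payoff=0.0000, prob=0.007272
UUDUD: M=122.4496, payoff=15.5464, prob=0.024240
DDUUD: M=72.6004, payoff=0.0000, prob=0.007272
UDUUD: M=109.3720, payoff=15.5464, prob=0.024240
DUUUD: M=109.3720, payoff=15.5464, prob=0.024240
UUUUD: M=164.7682, payoff=0.0000, prob=0.080799
DDDDU: M=70.0700, payoff=0.0000, prob=0.002182
UDDDU: M=105.5600, payoff=0.0000, prob=0.007272
DUDDU: M=81.2812, payoff=0.0000, prob=0.007272
UUDDU: M=122.4496, payoff=15.5464, prob=0.024240
DDUDU: M=70.0700, payoff=0.0000, prob=0.007272
UDUDU: M=105.5600, payoff=15.5464, prob=0.024240
DUUDU: M=94.2862, payoff=15.5464, prob=0.024240
UUUDU: M=142.0415, payoff=0.0000, prob=0.080799
DDDUU: M=70.0700, payoff=0.0000, prob=0.007272
UDDUU: M=105.5600, payoff=15.5464, prob=0.024240
DUDUU: M=84.2164, payoff=15.5464, prob=0.024240
UUDUU: M=126.8715, payoff=58.2015, prob=0.080799
DDUUU: M=84.2164, payoff=15.5464, prob=0.024240
UDUUU: M=126.8715, payoff=58.2015, prob=0.080799
DUUUU: M=126.8715, payoff=58.2015, prob=0.080799
UUUUU: M=191.1311, payoff=0.0000, prob=0.269329
Price = Σ prob·payoff / R^5 = 17.499375 / 1.402552 = 12.4768

price = 12.4768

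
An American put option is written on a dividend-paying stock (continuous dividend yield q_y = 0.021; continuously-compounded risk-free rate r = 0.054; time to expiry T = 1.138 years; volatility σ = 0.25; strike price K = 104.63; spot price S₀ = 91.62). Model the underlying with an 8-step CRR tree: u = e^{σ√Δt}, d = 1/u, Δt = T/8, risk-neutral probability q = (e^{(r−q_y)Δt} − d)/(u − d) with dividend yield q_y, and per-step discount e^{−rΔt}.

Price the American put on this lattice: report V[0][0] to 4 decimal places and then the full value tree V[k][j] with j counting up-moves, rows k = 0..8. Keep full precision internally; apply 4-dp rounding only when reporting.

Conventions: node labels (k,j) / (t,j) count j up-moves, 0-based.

price = 16.2064
tree:
16.2064
21.9362 10.7570
28.7564 15.4905 6.2146
35.5836 21.5346 9.7173 2.8265
41.7965 28.7564 14.6832 4.9278 0.7800
47.4503 35.5836 21.2541 8.3738 1.5763 0.0000
52.5954 41.7965 28.7564 13.7199 3.1855 0.0000 0.0000
57.2775 47.4503 35.5836 21.2541 6.4377 0.0000 0.0000 0.0000
61.5384 52.5954 41.7965 28.7564 13.0100 0.0000 0.0000 0.0000 0.0000

Δt=0.14225  u=1.09888  d=0.91002  q=0.50136  discount=0.99235
step 8 (expiry): payoffs max(K−S,0) = 61.5384 52.5954 41.7965 28.7564 13.0100 0.0000 0.0000 0.0000 0.0000
k=7: (k=7,j=0): S=47.3525, K−S=57.2775, hold=56.6181 ⇒ V=57.2775 exercise | (k=7,j=1): S=57.1797, K−S=47.4503, hold=46.8202 ⇒ V=47.4503 exercise | (k=7,j=2): S=69.0464, K−S=35.5836, hold=34.9889 ⇒ V=35.5836 exercise | (k=7,j=3): S=83.3759, K−S=21.2541, hold=20.7021 ⇒ V=21.2541 exercise | (k=7,j=4): S=100.6792, K−S=3.9508, hold=6.4377 ⇒ V=6.4377 continue | (k=7,j=5): S=121.5736, K−S=0.0000, hold=0.0000 ⇒ V=0.0000 continue | (k=7,j=6): S=146.8043, K−S=0.0000, hold=0.0000 ⇒ V=0.0000 continue | (k=7,j=7): S=177.2711, K−S=0.0000, hold=0.0000 ⇒ V=0.0000 continue
k=6: (k=6,j=0): S=52.0346, K−S=52.5954, hold=51.9500 ⇒ V=52.5954 exercise | (k=6,j=1): S=62.8335, K−S=41.7965, hold=41.1832 ⇒ V=41.7965 exercise | (k=6,j=2): S=75.8736, K−S=28.7564, hold=28.1820 ⇒ V=28.7564 exercise | (k=6,j=3): S=91.6200, K−S=13.0100, hold=13.7199 ⇒ V=13.7199 continue | (k=6,j=4): S=110.6343, K−S=0.0000, hold=3.1855 ⇒ V=3.1855 continue | (k=6,j=5): S=133.5946, K−S=0.0000, hold=0.0000 ⇒ V=0.0000 continue | (k=6,j=6): S=161.3200, K−S=0.0000, hold=0.0000 ⇒ V=0.0000 continue
k=5: (k=5,j=0): S=57.1797, K−S=47.4503, hold=46.8202 ⇒ V=47.4503 exercise | (k=5,j=1): S=69.0464, K−S=35.5836, hold=34.9889 ⇒ V=35.5836 exercise | (k=5,j=2): S=83.3759, K−S=21.2541, hold=21.0554 ⇒ V=21.2541 exercise | (k=5,j=3): S=100.6792, K−S=3.9508, hold=8.3738 ⇒ V=8.3738 continue | (k=5,j=4): S=121.5736, K−S=0.0000, hold=1.5763 ⇒ V=1.5763 continue | (k=5,j=5): S=146.8043, K−S=0.0000, hold=0.0000 ⇒ V=0.0000 continue
k=4: (k=4,j=0): S=62.8335, K−S=41.7965, hold=41.1832 ⇒ V=41.7965 exercise | (k=4,j=1): S=75.8736, K−S=28.7564, hold=28.1820 ⇒ V=28.7564 exercise | (k=4,j=2): S=91.6200, K−S=13.0100, hold=14.6832 ⇒ V=14.6832 continue | (k=4,j=3): S=110.6343, K−S=0.0000, hold=4.9278 ⇒ V=4.9278 continue | (k=4,j=4): S=133.5946, K−S=0.0000, hold=0.7800 ⇒ V=0.7800 continue
k=3: (k=3,j=0): S=69.0464, K−S=35.5836, hold=34.9889 ⇒ V=35.5836 exercise | (k=3,j=1): S=83.3759, K−S=21.2541, hold=21.5346 ⇒ V=21.5346 continue | (k=3,j=2): S=100.6792, K−S=3.9508, hold=9.7173 ⇒ V=9.7173 continue | (k=3,j=3): S=121.5736, K−S=0.0000, hold=2.8265 ⇒ V=2.8265 continue
k=2: (k=2,j=0): S=75.8736, K−S=28.7564, hold=28.3216 ⇒ V=28.7564 exercise | (k=2,j=1): S=91.6200, K−S=13.0100, hold=15.4905 ⇒ V=15.4905 continue | (k=2,j=2): S=110.6343, K−S=0.0000, hold=6.2146 ⇒ V=6.2146 continue
k=1: (k=1,j=0): S=83.3759, K−S=21.2541, hold=21.9362 ⇒ V=21.9362 continue | (k=1,j=1): S=100.6792, K−S=3.9508, hold=10.7570 ⇒ V=10.7570 continue
k=0: (k=0,j=0): S=91.6200, K−S=13.0100, hold=16.2064 ⇒ V=16.2064 continue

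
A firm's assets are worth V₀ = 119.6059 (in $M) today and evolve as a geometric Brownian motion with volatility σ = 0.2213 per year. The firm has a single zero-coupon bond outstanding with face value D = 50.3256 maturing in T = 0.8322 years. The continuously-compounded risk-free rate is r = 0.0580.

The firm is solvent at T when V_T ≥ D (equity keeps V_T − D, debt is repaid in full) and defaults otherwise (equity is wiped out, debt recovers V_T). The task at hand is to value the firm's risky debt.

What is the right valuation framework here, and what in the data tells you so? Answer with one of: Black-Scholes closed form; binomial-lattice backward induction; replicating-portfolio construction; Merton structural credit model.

framework: Merton structural credit model

Key observation: the data describe a firm's assets (V₀ = 119.6059, GBM) and a single zero-coupon debt of face 50.3256, so credit quantities follow from equity-as-call in the structural model.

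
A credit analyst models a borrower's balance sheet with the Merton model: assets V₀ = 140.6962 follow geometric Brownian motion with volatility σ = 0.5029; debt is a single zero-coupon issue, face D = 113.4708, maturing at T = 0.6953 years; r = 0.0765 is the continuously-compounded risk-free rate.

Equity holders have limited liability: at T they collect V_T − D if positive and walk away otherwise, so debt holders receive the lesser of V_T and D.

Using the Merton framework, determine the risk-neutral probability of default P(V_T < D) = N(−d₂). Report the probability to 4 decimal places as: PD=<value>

Work the structural quantities from V₀ = 140.6962 against face 113.4708:
d₁ = [ln(V₀/D) + (r + σ²/2)T] / (σ√T)
   = [ln(140.6962/113.4708) + (0.0765 + 0.5·0.5029²)·0.6953] / (0.5029·√0.6953)
   = [0.215057 + 0.141114] / 0.419341 = 0.849359
d₂ = d₁ − σ√T = 0.849359 − 0.419341 = 0.430018
risk-neutral PD = N(−d₂) = N(-0.430018) = 0.333591

PD=0.3336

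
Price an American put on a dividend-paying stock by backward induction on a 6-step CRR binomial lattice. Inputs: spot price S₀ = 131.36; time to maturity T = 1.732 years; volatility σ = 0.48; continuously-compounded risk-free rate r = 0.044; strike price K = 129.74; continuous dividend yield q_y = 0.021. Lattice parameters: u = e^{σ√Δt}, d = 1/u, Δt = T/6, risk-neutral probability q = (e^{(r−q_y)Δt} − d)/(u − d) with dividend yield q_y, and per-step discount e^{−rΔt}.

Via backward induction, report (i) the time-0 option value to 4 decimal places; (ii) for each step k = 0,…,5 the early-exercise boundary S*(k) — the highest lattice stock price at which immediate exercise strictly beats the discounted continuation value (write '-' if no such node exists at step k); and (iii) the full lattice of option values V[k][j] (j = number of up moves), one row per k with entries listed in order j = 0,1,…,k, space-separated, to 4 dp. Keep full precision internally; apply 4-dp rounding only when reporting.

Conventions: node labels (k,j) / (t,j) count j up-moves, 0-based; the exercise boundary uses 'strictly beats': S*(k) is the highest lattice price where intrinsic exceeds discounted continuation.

Δt=0.28867  u=1.29420  d=0.77268  q=0.44865  discount=0.98738
step 6 (expiry): payoffs max(K−S,0) = 101.7853 82.9172 51.3140 0.0000 0.0000 0.0000 0.0000
step 5: (k=5,j=0): S=36.1789, K−S=93.5611, hold=92.1423 ⇒ V=93.5611 exercise | (k=5,j=1): S=60.5980, K−S=69.1420, hold=67.8707 ⇒ V=69.1420 exercise | (k=5,j=2): S=101.4990, K−S=28.2410, hold=27.9347 ⇒ V=28.2410 exercise | (k=5,j=3): S=170.0062, K−S=0.0000, hold=0.0000 ⇒ V=0.0000 continue | (k=5,j=4): S=284.7526, K−S=0.0000, hold=0.0000 ⇒ V=0.0000 continue | (k=5,j=5): S=476.9476, K−S=0.0000, hold=0.0000 ⇒ V=0.0000 continue  boundary S*=101.4990
step 4: (k=4,j=0): S=46.8228, K−S=82.9172, hold=81.5628 ⇒ V=82.9172 exercise | (k=4,j=1): S=78.4260, K−S=51.3140, hold=50.1505 ⇒ V=51.3140 exercise | (k=4,j=2): S=131.3600, K−S=0.0000, hold=15.3740 ⇒ V=15.3740 continue | (k=4,j=3): S=220.0220, K−S=0.0000, hold=0.0000 ⇒ V=0.0000 continue | (k=4,j=4): S=368.5269, K−S=0.0000, hold=0.0000 ⇒ V=0.0000 continue  boundary S*=78.4260
step 3: (k=3,j=0): S=60.5980, K−S=69.1420, hold=67.8707 ⇒ V=69.1420 exercise | (k=3,j=1): S=101.4990, K−S=28.2410, hold=34.7452 ⇒ V=34.7452 continue | (k=3,j=2): S=170.0062, K−S=0.0000, hold=8.3694 ⇒ V=8.3694 continue | (k=3,j=3): S=284.7526, K−S=0.0000, hold=0.0000 ⇒ V=0.0000 continue  boundary S*=60.5980
step 2: (k=2,j=0): S=78.4260, K−S=51.3140, hold=53.0318 ⇒ V=53.0318 continue | (k=2,j=1): S=131.3600, K−S=0.0000, hold=22.6224 ⇒ V=22.6224 continue | (k=2,j=2): S=220.0220, K−S=0.0000, hold=4.5562 ⇒ V=4.5562 continue  boundary S*=-
step 1: (k=1,j=0): S=101.4990, K−S=28.2410, hold=38.8914 ⇒ V=38.8914 continue | (k=1,j=1): S=170.0062, K−S=0.0000, hold=14.3337 ⇒ V=14.3337 continue  boundary S*=-
step 0: (k=0,j=0): S=131.3600, K−S=0.0000, hold=27.5217 ⇒ V=27.5217 continue  boundary S*=-

price = 27.5217
boundary = - - - 60.5980 78.4260 101.4990
tree:
27.5217
38.8914 14.3337
53.0318 22.6224 4.5562
69.1420 34.7452 8.3694 0.0000
82.9172 51.3140 15.3740 0.0000 0.0000
93.5611 69.1420 28.2410 0.0000 0.0000 0.0000
101.7853 82.9172 51.3140 0.0000 0.0000 0.0000 0.0000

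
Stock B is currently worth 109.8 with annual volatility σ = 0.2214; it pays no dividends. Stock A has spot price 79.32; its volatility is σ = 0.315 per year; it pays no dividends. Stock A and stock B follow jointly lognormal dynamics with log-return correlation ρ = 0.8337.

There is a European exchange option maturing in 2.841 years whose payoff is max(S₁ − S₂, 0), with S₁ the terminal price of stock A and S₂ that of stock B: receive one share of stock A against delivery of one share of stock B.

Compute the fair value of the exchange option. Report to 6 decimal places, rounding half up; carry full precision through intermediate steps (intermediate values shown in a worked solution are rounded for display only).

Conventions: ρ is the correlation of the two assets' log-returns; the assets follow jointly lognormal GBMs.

exchange price = 1.995537

σ_eff = √(σ₁² + σ₂² − 2ρσ₁σ₂) = √(0.315² + 0.2214² − 2·0.8337·0.315·0.2214) = 0.178765
d₁ = (ln(S₁/S₂) + (q₂ − q₁ + σ_eff²/2)T) / (σ_eff√T) = (ln(79.32/109.8) + (0.0 − 0.0 + 0.015978)·2.841) / 0.301313 = -0.928522
d₂ = d₁ − σ_eff√T = -0.928522 − 0.301313 = -1.229835
N(d₁) = 0.176568,  N(d₂) = 0.109379
V = S₁·e^{−q₁T}·N(d₁) − S₂·e^{−q₂T}·N(d₂) = 14.005398 − 12.009861 = 1.995537
Key observation: no risk-free rate is needed — with the second asset as numeraire the exchange option is a call on the ratio S₁/S₂, and r cancels out of the value.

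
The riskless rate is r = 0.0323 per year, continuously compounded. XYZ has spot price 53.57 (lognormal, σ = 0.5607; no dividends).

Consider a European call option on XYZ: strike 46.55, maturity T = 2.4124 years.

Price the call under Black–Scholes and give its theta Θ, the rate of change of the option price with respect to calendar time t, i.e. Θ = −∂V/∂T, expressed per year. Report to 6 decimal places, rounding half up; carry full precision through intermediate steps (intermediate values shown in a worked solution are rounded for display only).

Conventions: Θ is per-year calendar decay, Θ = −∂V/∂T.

price = 22.000307
Θ = -3.641849

σ√T = 0.5607·√2.4124 = 0.870874
d₁ = (ln(S/K) + (r+σ²/2)T) / (σ√T) = (ln(53.57/46.55) + (0.0323+0.5607²/2)·2.4124) / 0.870874 = (0.140462 + 0.457131) / 0.870874 = 0.686200
d₂ = d₁ − σ√T = 0.686200 − 0.870874 = -0.184674
e^{−rT} = 0.925038
N(d₁) = 0.753706,  N(d₂) = 0.426742
Call price V = S·N(d₁) − K·e^{−rT}·N(d₂) = 40.376052 − 18.375745 = 22.000307
φ(d₁) = (1/√(2π))·e^{−d₁²/2} = 0.315255
Θ = −S·φ(d₁)·σ/(2√T) − r·K·e^{−rT}·N(d₂) = −3.048313 − 0.593537 = -3.641849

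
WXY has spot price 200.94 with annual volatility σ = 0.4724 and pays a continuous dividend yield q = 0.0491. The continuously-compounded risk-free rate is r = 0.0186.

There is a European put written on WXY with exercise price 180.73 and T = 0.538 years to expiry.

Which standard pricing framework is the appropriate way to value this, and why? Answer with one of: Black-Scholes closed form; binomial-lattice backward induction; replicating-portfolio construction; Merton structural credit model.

Key observation: with WXY following a GBM at constant σ and r, the European put struck at 180.73 prices in closed form — nothing here needs a stepwise model or a balance sheet.

framework: Black-Scholes closed form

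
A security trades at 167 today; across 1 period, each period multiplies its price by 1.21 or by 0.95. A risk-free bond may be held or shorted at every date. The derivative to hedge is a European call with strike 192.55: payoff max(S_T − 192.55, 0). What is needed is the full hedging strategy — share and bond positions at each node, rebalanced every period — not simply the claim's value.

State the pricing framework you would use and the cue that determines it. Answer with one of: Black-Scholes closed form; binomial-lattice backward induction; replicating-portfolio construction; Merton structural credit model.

framework: replicating-portfolio construction

Key observation: the mandate to exhibit the hedge at every date and state singles out the replicating-portfolio construction on the 1-period tree with factors 1.21 and 0.95 from 167.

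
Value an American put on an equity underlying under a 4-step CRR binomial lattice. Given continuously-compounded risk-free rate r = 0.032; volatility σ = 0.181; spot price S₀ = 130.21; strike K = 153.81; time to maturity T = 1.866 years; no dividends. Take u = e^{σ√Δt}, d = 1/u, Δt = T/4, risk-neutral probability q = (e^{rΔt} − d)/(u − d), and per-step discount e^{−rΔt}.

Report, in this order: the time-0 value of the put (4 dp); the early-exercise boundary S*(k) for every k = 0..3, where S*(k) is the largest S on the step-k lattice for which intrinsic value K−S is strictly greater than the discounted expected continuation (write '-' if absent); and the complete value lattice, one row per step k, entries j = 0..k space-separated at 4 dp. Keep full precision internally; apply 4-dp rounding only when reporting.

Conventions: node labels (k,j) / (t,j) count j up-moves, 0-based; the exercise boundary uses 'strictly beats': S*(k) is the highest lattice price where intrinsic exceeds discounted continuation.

Δt=0.46650, u=1.13159, d=0.88371, q=0.52981, disc=e^(-rΔt)=0.98518
k=4 terminal: V=max(K-S,0) → 74.3979 52.1230 23.6000 0.0000 0.0000
k=3: j=0 S=89.8620 intr=63.9480 cont=61.6690 V=63.9480[EX]; j=1 S=115.0681 intr=38.7419 cont=36.4629 V=38.7419[EX]; j=2 S=147.3444 intr=6.4656 cont=10.9321 V=10.9321[hold]; j=3 S=188.6742 intr=0.0000 cont=0.0000 V=0.0000[hold]  S*(3)=115.0681
k=2: j=0 S=101.6870 intr=52.1230 cont=49.8440 V=52.1230[EX]; j=1 S=130.2100 intr=23.6000 cont=23.6523 V=23.6523[hold]; j=2 S=166.7336 intr=0.0000 cont=5.0640 V=5.0640[hold]  S*(2)=101.6870
k=1: j=0 S=115.0681 intr=38.7419 cont=36.4902 V=38.7419[EX]; j=1 S=147.3444 intr=6.4656 cont=13.5996 V=13.5996[hold]  S*(1)=115.0681
k=0: j=0 S=130.2100 intr=23.6000 cont=25.0446 V=25.0446[hold]  S*(0)=-

price = 25.0446
boundary = - 115.0681 101.6870 115.0681
tree:
25.0446
38.7419 13.5996
52.1230 23.6523 5.0640
63.9480 38.7419 10.9321 0.0000
74.3979 52.1230 23.6000 0.0000 0.0000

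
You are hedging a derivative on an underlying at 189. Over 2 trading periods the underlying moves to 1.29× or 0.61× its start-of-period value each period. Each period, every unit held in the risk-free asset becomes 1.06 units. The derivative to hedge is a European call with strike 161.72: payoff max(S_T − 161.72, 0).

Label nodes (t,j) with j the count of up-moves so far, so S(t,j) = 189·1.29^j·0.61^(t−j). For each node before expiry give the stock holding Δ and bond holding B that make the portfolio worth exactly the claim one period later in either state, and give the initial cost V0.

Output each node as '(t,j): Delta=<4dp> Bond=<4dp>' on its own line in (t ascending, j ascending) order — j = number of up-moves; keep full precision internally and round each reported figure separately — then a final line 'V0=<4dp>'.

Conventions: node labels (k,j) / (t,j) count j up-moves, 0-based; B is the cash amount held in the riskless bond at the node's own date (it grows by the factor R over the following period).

Risk-neutral probability p* = (R−d)/(u−d) = (1.06−0.61)/(1.29−0.61) = 0.6618.
Expiry values: V(2,0)=0.0000, V(2,1)=0.0000, V(2,2)=152.7949
(1,0): S=115.2900. Δ = (V_up−V_dn)/(S_up−S_dn) = (0.0000−0.0000)/(148.7241−70.3269) = 0.0000. V = [p*·0.0000 + (1−p*)·0.0000]/1.06 = 0.0000. B = V − Δ·S = 0.0000.
(1,1): S=243.8100. Δ = (V_up−V_dn)/(S_up−S_dn) = (152.7949−0.0000)/(314.5149−148.7241) = 0.9216. V = [p*·152.7949 + (1−p*)·0.0000]/1.06 = 95.3908. B = V − Δ·S = -129.3076.
(0,0): S=189.0000. Δ = (V_up−V_dn)/(S_up−S_dn) = (95.3908−0.0000)/(243.8100−115.2900) = 0.7422. V = [p*·95.3908 + (1−p*)·0.0000]/1.06 = 59.5531. B = V − Δ·S = -80.7275.
Verification: the root portfolio costs Δ(0,0)·S0 + B(0,0) = 59.5531, matching V0.

(0,0): Delta=0.7422 Bond=-80.7275
(1,0): Delta=0.0000 Bond=0.0000
(1,1): Delta=0.9216 Bond=-129.3076
V0=59.5531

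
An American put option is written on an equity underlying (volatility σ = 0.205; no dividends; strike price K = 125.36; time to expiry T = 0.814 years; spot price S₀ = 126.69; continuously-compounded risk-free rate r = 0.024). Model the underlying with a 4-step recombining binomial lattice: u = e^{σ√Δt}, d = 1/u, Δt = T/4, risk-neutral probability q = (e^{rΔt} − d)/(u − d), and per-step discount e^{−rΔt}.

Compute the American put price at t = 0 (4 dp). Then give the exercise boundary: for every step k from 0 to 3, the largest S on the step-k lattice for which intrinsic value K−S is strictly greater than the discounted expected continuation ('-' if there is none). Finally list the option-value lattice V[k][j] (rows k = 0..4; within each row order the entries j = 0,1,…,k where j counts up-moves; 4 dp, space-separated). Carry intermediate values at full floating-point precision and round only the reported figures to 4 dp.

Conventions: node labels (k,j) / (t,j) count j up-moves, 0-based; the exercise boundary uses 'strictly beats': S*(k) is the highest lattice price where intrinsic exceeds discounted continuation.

price = 7.3275
boundary = - - 105.2973 95.9964
tree:
7.3275
12.3708 2.4223
20.0627 4.9010 0.0000
29.3636 9.9160 0.0000 0.0000
37.8430 20.0627 0.0000 0.0000 0.0000

Δt=0.20350, u=1.09689, d=0.91167, q=0.50333, disc=e^(-rΔt)=0.99513
k=4 terminal: V=max(K-S,0) → 37.8430 20.0627 0.0000 0.0000 0.0000
k=3: j=0 S=95.9964 intr=29.3636 cont=28.7528 V=29.3636[EX]; j=1 S=115.4994 intr=9.8606 cont=9.9160 V=9.9160[hold]; j=2 S=138.9648 intr=0.0000 cont=0.0000 V=0.0000[hold]; j=3 S=167.1975 intr=0.0000 cont=0.0000 V=0.0000[hold]  S*(3)=95.9964
k=2: j=0 S=105.2973 intr=20.0627 cont=19.4796 V=20.0627[EX]; j=1 S=126.6900 intr=0.0000 cont=4.9010 V=4.9010[hold]; j=2 S=152.4289 intr=0.0000 cont=0.0000 V=0.0000[hold]  S*(2)=105.2973
k=1: j=0 S=115.4994 intr=9.8606 cont=12.3708 V=12.3708[hold]; j=1 S=138.9648 intr=0.0000 cont=2.4223 V=2.4223[hold]  S*(1)=-
k=0: j=0 S=126.6900 intr=0.0000 cont=7.3275 V=7.3275[hold]  S*(0)=-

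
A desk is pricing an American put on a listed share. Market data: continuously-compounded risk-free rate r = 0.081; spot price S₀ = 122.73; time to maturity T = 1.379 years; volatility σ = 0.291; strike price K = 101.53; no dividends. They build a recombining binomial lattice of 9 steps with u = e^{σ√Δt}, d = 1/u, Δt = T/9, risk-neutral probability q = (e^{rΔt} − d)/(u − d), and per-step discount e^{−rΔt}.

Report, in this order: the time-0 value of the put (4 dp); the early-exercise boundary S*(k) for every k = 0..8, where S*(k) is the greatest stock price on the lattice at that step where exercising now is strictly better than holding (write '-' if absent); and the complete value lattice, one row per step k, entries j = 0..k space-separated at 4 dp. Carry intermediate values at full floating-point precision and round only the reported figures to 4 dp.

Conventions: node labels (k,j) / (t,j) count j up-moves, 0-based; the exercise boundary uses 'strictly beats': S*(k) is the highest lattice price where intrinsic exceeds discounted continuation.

Δt=0.15322  u=1.12065  d=0.89234  q=0.52625  discount=0.98767
step 9 (expiry): payoffs max(K−S,0) = 57.5024 46.2378 32.0911 14.3249 0.0000 0.0000 0.0000 0.0000 0.0000 0.0000
step 8: (k=8,j=0): S=49.3394, K−S=52.1906, hold=50.9383 ⇒ V=52.1906 exercise | (k=8,j=1): S=61.9631, K−S=39.5669, hold=38.3146 ⇒ V=39.5669 exercise | (k=8,j=2): S=77.8166, K−S=23.7134, hold=22.4611 ⇒ V=23.7134 exercise | (k=8,j=3): S=97.7263, K−S=3.8037, hold=6.7027 ⇒ V=6.7027 continue | (k=8,j=4): S=122.7300, K−S=0.0000, hold=0.0000 ⇒ V=0.0000 continue | (k=8,j=5): S=154.1310, K−S=0.0000, hold=0.0000 ⇒ V=0.0000 continue | (k=8,j=6): S=193.5660, K−S=0.0000, hold=0.0000 ⇒ V=0.0000 continue | (k=8,j=7): S=243.0906, K−S=0.0000, hold=0.0000 ⇒ V=0.0000 continue | (k=8,j=8): S=305.2863, K−S=0.0000, hold=0.0000 ⇒ V=0.0000 continue  boundary S*=77.8166
step 7: (k=7,j=0): S=55.2922, K−S=46.2378, hold=44.9855 ⇒ V=46.2378 exercise | (k=7,j=1): S=69.4389, K−S=32.0911, hold=30.8388 ⇒ V=32.0911 exercise | (k=7,j=2): S=87.2051, K−S=14.3249, hold=14.5794 ⇒ V=14.5794 continue | (k=7,j=3): S=109.5169, K−S=0.0000, hold=3.1362 ⇒ V=3.1362 continue | (k=7,j=4): S=137.5372, K−S=0.0000, hold=0.0000 ⇒ V=0.0000 continue | (k=7,j=5): S=172.7267, K−S=0.0000, hold=0.0000 ⇒ V=0.0000 continue | (k=7,j=6): S=216.9195, K−S=0.0000, hold=0.0000 ⇒ V=0.0000 continue | (k=7,j=7): S=272.4192, K−S=0.0000, hold=0.0000 ⇒ V=0.0000 continue  boundary S*=69.4389
step 6: (k=6,j=0): S=61.9631, K−S=39.5669, hold=38.3146 ⇒ V=39.5669 exercise | (k=6,j=1): S=77.8166, K−S=23.7134, hold=22.5933 ⇒ V=23.7134 exercise | (k=6,j=2): S=97.7263, K−S=3.8037, hold=8.4518 ⇒ V=8.4518 continue | (k=6,j=3): S=122.7300, K−S=0.0000, hold=1.4674 ⇒ V=1.4674 continue | (k=6,j=4): S=154.1310, K−S=0.0000, hold=0.0000 ⇒ V=0.0000 continue | (k=6,j=5): S=193.5660, K−S=0.0000, hold=0.0000 ⇒ V=0.0000 continue | (k=6,j=6): S=243.0906, K−S=0.0000, hold=0.0000 ⇒ V=0.0000 continue  boundary S*=77.8166
step 5: (k=5,j=0): S=69.4389, K−S=32.0911, hold=30.8388 ⇒ V=32.0911 exercise | (k=5,j=1): S=87.2051, K−S=14.3249, hold=15.4885 ⇒ V=15.4885 continue | (k=5,j=2): S=109.5169, K−S=0.0000, hold=4.7174 ⇒ V=4.7174 continue | (k=5,j=3): S=137.5372, K−S=0.0000, hold=0.6866 ⇒ V=0.6866 continue | (k=5,j=4): S=172.7267, K−S=0.0000, hold=0.0000 ⇒ V=0.0000 continue | (k=5,j=5): S=216.9195, K−S=0.0000, hold=0.0000 ⇒ V=0.0000 continue  boundary S*=69.4389
step 4: (k=4,j=0): S=77.8166, K−S=23.7134, hold=23.0659 ⇒ V=23.7134 exercise | (k=4,j=1): S=97.7263, K−S=3.8037, hold=9.6990 ⇒ V=9.6990 continue | (k=4,j=2): S=122.7300, K−S=0.0000, hold=2.5641 ⇒ V=2.5641 continue | (k=4,j=3): S=154.1310, K−S=0.0000, hold=0.3213 ⇒ V=0.3213 continue | (k=4,j=4): S=193.5660, K−S=0.0000, hold=0.0000 ⇒ V=0.0000 continue  boundary S*=77.8166
step 3: (k=3,j=0): S=87.2051, K−S=14.3249, hold=16.1368 ⇒ V=16.1368 continue | (k=3,j=1): S=109.5169, K−S=0.0000, hold=5.8710 ⇒ V=5.8710 continue | (k=3,j=2): S=137.5372, K−S=0.0000, hold=1.3668 ⇒ V=1.3668 continue | (k=3,j=3): S=172.7267, K−S=0.0000, hold=0.1503 ⇒ V=0.1503 continue  boundary S*=-
step 2: (k=2,j=0): S=97.7263, K−S=3.8037, hold=10.6019 ⇒ V=10.6019 continue | (k=2,j=1): S=122.7300, K−S=0.0000, hold=3.4574 ⇒ V=3.4574 continue | (k=2,j=2): S=154.1310, K−S=0.0000, hold=0.7176 ⇒ V=0.7176 continue  boundary S*=-
step 1: (k=1,j=0): S=109.5169, K−S=0.0000, hold=6.7577 ⇒ V=6.7577 continue | (k=1,j=1): S=137.5372, K−S=0.0000, hold=1.9907 ⇒ V=1.9907 continue  boundary S*=-
step 0: (k=0,j=0): S=122.7300, K−S=0.0000, hold=4.1967 ⇒ V=4.1967 continue  boundary S*=-

price = 4.1967
boundary = - - - - 77.8166 69.4389 77.8166 69.4389 77.8166
tree:
4.1967
6.7577 1.9907
10.6019 3.4574 0.7176
16.1368 5.8710 1.3668 0.1503
23.7134 9.6990 2.5641 0.3213 0.0000
32.0911 15.4885 4.7174 0.6866 0.0000 0.0000
39.5669 23.7134 8.4518 1.4674 0.0000 0.0000 0.0000
46.2378 32.0911 14.5794 3.1362 0.0000 0.0000 0.0000 0.0000
52.1906 39.5669 23.7134 6.7027 0.0000 0.0000 0.0000 0.0000 0.0000
57.5024 46.2378 32.0911 14.3249 0.0000 0.0000 0.0000 0.0000 0.0000 0.0000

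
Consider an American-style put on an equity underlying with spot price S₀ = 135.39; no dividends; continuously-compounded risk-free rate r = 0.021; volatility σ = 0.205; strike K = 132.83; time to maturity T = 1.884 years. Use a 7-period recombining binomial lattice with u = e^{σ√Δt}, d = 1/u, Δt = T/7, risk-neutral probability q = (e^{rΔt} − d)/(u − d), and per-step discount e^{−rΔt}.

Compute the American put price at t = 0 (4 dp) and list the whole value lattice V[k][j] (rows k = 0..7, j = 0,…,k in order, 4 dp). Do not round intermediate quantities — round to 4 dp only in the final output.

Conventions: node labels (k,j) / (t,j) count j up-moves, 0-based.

price = 12.1279
tree:
12.1279
17.7744 6.6197
25.2131 10.5382 2.7768
34.4238 16.2894 4.9073 0.6780
44.3522 24.2576 8.5069 1.3639 0.0000
53.2789 34.4238 14.3677 2.7434 0.0000 0.0000
61.3049 44.3522 23.3813 5.5182 0.0000 0.0000 0.0000
68.5212 53.2789 34.4238 11.0997 0.0000 0.0000 0.0000 0.0000

params: Δt=0.26914 u=1.11221 d=0.89911 q=0.50003 e^(-rΔt)=0.99436
t_7 payoffs: 68.5212 53.2789 34.4238 11.0997 0.0000 0.0000 0.0000 0.0000
k=6: node(6,0) S=71.5251 payoff=61.3049 vs cont=60.5563 → 61.3049 [stop]  node(6,1) S=88.4778 payoff=44.3522 vs cont=43.6035 → 44.3522 [stop]  node(6,2) S=109.4487 payoff=23.3813 vs cont=22.6327 → 23.3813 [stop]  node(6,3) S=135.3900 payoff=0.0000 vs cont=5.5182 → 5.5182 [wait]  node(6,4) S=167.4799 payoff=0.0000 vs cont=0.0000 → 0.0000 [wait]  node(6,5) S=207.1757 payoff=0.0000 vs cont=0.0000 → 0.0000 [wait]  node(6,6) S=256.2801 payoff=0.0000 vs cont=0.0000 → 0.0000 [wait]
k=5: node(5,0) S=79.5511 payoff=53.2789 vs cont=52.5302 → 53.2789 [stop]  node(5,1) S=98.4062 payoff=34.4238 vs cont=33.6752 → 34.4238 [stop]  node(5,2) S=121.7303 payoff=11.0997 vs cont=14.3677 → 14.3677 [wait]  node(5,3) S=150.5825 payoff=0.0000 vs cont=2.7434 → 2.7434 [wait]  node(5,4) S=186.2734 payoff=0.0000 vs cont=0.0000 → 0.0000 [wait]  node(5,5) S=230.4235 payoff=0.0000 vs cont=0.0000 → 0.0000 [wait]
k=4: node(4,0) S=88.4778 payoff=44.3522 vs cont=43.6035 → 44.3522 [stop]  node(4,1) S=109.4487 payoff=23.3813 vs cont=24.2576 → 24.2576 [wait]  node(4,2) S=135.3900 payoff=0.0000 vs cont=8.5069 → 8.5069 [wait]  node(4,3) S=167.4799 payoff=0.0000 vs cont=1.3639 → 1.3639 [wait]  node(4,4) S=207.1757 payoff=0.0000 vs cont=0.0000 → 0.0000 [wait]
k=3: node(3,0) S=98.4062 payoff=34.4238 vs cont=34.1109 → 34.4238 [stop]  node(3,1) S=121.7303 payoff=11.0997 vs cont=16.2894 → 16.2894 [wait]  node(3,2) S=150.5825 payoff=0.0000 vs cont=4.9073 → 4.9073 [wait]  node(3,3) S=186.2734 payoff=0.0000 vs cont=0.6780 → 0.6780 [wait]
k=2: node(2,0) S=109.4487 payoff=23.3813 vs cont=25.2131 → 25.2131 [wait]  node(2,1) S=135.3900 payoff=0.0000 vs cont=10.5382 → 10.5382 [wait]  node(2,2) S=167.4799 payoff=0.0000 vs cont=2.7768 → 2.7768 [wait]
k=1: node(1,0) S=121.7303 payoff=11.0997 vs cont=17.7744 → 17.7744 [wait]  node(1,1) S=150.5825 payoff=0.0000 vs cont=6.6197 → 6.6197 [wait]
k=0: node(0,0) S=135.3900 payoff=0.0000 vs cont=12.1279 → 12.1279 [wait]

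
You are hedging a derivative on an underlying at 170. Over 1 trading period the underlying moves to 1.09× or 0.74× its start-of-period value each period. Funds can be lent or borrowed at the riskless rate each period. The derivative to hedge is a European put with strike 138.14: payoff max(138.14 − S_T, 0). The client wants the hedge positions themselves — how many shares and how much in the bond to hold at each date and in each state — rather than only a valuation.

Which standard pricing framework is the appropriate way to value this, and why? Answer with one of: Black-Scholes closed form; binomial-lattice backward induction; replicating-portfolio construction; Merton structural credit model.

framework: replicating-portfolio construction

Key observation: a price alone would not answer the question — the per-node share/bond construction on the spot-170, 1.09/0.74 tree is required, and only the replicating-portfolio method yields it.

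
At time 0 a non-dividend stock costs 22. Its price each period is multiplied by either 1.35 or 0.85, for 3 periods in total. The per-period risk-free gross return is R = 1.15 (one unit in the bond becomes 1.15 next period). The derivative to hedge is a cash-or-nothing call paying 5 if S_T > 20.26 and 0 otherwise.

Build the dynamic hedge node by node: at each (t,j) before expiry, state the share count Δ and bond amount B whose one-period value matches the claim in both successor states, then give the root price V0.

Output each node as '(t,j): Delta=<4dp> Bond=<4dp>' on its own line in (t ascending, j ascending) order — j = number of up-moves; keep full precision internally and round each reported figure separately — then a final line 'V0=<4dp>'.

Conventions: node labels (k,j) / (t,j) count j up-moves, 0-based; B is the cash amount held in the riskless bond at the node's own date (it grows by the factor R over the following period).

No-arbitrage ⇒ martingale measure with p* = (R−d)/(u−d) = 0.6000.
Expiry values: V(3,0)=0.0000, V(3,1)=5.0000, V(3,2)=5.0000, V(3,3)=5.0000
Node (2,0) S=15.8950: V=(p*·5.0000+(1−p*)·0.0000)/1.15=2.6087; Δ=(5.0000−0.0000)/(21.4582−13.5107)=0.6291; B=V−Δ·S=-7.3913
Node (2,1) S=25.2450: V=(p*·5.0000+(1−p*)·5.0000)/1.15=4.3478; Δ=(5.0000−5.0000)/(34.0808−21.4582)=0.0000; B=V−Δ·S=4.3478
Node (2,2) S=40.0950: V=(p*·5.0000+(1−p*)·5.0000)/1.15=4.3478; Δ=(5.0000−5.0000)/(54.1283−34.0808)=0.0000; B=V−Δ·S=4.3478
Node (1,0) S=18.7000: V=(p*·4.3478+(1−p*)·2.6087)/1.15=3.1758; Δ=(4.3478−2.6087)/(25.2450−15.8950)=0.1860; B=V−Δ·S=-0.3025
Node (1,1) S=29.7000: V=(p*·4.3478+(1−p*)·4.3478)/1.15=3.7807; Δ=(4.3478−4.3478)/(40.0950−25.2450)=0.0000; B=V−Δ·S=3.7807
Node (0,0) S=22.0000: V=(p*·3.7807+(1−p*)·3.1758)/1.15=3.0772; Δ=(3.7807−3.1758)/(29.7000−18.7000)=0.0550; B=V−Δ·S=1.8673
Check: Δ(0,0)·S0 + B(0,0) = 3.0772 = V0.

(0,0): Delta=0.0550 Bond=1.8673
(1,0): Delta=0.1860 Bond=-0.3025
(1,1): Delta=0.0000 Bond=3.7807
(2,0): Delta=0.6291 Bond=-7.3913
(2,1): Delta=0.0000 Bond=4.3478
(2,2): Delta=0.0000 Bond=4.3478
V0=3.0772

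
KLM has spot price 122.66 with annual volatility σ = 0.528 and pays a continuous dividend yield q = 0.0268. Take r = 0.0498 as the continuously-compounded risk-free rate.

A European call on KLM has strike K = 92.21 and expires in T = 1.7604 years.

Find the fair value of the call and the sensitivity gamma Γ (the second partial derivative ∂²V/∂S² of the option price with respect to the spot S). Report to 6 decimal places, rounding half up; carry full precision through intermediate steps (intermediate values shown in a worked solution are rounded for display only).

price = 46.640596
Γ = 0.003176

σ√T = 0.528·√1.7604 = 0.700551
d₁ = (ln(S/K) + (r−q+σ²/2)T) / (σ√T) = (ln(122.66/92.21) + (0.0498−0.0268+0.528²/2)·1.7604) / 0.700551 = (0.285348 + 0.285875) / 0.700551 = 0.815391
d₂ = d₁ − σ√T = 0.815391 − 0.700551 = 0.114840
e^{−rT} = 0.916065
e^{−qT} = 0.953917
N(d₁) = 0.792576,  N(d₂) = 0.545714
Call price V = S·e^{−qT}·N(d₁) − K·e^{−rT}·N(d₂) = 92.737254 − 46.096658 = 46.640596
φ(d₁) = (1/√(2π))·e^{−d₁²/2} = 0.286113
Γ = e^{−qT}·φ(d₁) / (S·σ·√T) = 0.003176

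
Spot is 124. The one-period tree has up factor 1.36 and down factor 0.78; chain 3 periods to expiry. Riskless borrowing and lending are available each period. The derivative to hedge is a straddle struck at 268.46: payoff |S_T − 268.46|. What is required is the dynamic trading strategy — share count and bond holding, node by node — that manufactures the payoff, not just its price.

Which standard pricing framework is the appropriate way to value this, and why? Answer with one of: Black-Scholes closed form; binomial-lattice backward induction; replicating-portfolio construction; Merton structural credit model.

framework: replicating-portfolio construction

Key observation: what is demanded is not a single number but the (Δ, B) position at each node of the 1.36/0.78 tree starting at 124; constructing those positions is the replicating-portfolio method.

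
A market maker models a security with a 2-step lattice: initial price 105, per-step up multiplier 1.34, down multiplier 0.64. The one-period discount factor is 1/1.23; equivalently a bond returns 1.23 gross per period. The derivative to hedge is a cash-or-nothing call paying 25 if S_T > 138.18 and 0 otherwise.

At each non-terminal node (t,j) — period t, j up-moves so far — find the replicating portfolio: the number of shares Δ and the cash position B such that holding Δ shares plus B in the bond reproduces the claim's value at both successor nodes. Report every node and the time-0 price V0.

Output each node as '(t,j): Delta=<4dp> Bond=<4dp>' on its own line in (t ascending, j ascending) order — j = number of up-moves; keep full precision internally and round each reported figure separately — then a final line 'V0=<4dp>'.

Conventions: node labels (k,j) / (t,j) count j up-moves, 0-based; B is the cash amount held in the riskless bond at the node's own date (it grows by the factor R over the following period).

The replicating-portfolio and risk-neutral prices coincide; use p* = (1.23−0.64)/(1.34−0.64) = 0.8429 for the latter.
At maturity the claim pays: V(2,0)=0.0000, V(2,1)=0.0000, V(2,2)=25.0000
(1,0): S=67.2000. Δ = (V_up−V_dn)/(S_up−S_dn) = (0.0000−0.0000)/(90.0480−43.0080) = 0.0000. V = [p*·0.0000 + (1−p*)·0.0000]/1.23 = 0.0000. B = V − Δ·S = 0.0000.
(1,1): S=140.7000. Δ = (V_up−V_dn)/(S_up−S_dn) = (25.0000−0.0000)/(188.5380−90.0480) = 0.2538. V = [p*·25.0000 + (1−p*)·0.0000]/1.23 = 17.1312. B = V − Δ·S = -18.5830.
(0,0): S=105.0000. Δ = (V_up−V_dn)/(S_up−S_dn) = (17.1312−0.0000)/(140.7000−67.2000) = 0.2331. V = [p*·17.1312 + (1−p*)·0.0000]/1.23 = 11.7392. B = V − Δ·S = -12.7340.
Verification: the root portfolio costs Δ(0,0)·S0 + B(0,0) = 11.7392, matching V0.

(0,0): Delta=0.2331 Bond=-12.7340
(1,0): Delta=0.0000 Bond=0.0000
(1,1): Delta=0.2538 Bond=-18.5830
V0=11.7392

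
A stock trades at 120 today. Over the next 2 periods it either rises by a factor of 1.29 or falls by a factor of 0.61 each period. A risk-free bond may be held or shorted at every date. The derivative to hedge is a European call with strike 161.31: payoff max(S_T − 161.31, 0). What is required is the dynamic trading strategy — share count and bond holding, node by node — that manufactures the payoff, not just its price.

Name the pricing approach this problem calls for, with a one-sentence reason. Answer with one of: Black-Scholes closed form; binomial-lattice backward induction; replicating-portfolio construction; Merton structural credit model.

Key observation: the task asks for the hedge itself — share and bond holdings at every node of the 2-period tree on spot 120 with factors 1.29/0.61 — which is exactly what the replicating-portfolio construction produces.

framework: replicating-portfolio construction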